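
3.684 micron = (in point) 1 micron = 1e-06 m, so 3.684 micron = 3.684 * 1e-06 = 3.684e-06 m. 1 point = 0.00035277778 m, so 3.684e-06 m = 3.684e-06 / 0.00035277778 = 0.010442835 point ≈ 0.01044 point (4 s.f.). Final answer: 0.01044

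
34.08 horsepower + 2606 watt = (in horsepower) 37.57. Check: 1 horsepower = 745.69987 W, so 34.08 horsepower = 34.08 * 745.69987 = 25413.452 W. 2606 watt = 2606 W. Sum: 25413.452 + 2606 = 28019.452 W. 1 horsepower = 745.69987 W, so 28019.452 W = 28019.452 / 745.69987 = 37.574704 horsepower ≈ 37.57 horsepower (4 s.f.).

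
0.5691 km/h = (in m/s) 1 km/h = 0.27777778 m/s, so 0.5691 km/h = 0.5691 * 0.27777778 = 0.15808333 m/s. Result: 0.15808333 m/s ≈ 0.1581 m/s (4 s.f.). Final answer: 0.1581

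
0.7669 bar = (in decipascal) 7.669e+05. Check: 1 bar = 100000 Pa, so 0.7669 bar = 0.7669 * 100000 = 76690 Pa. 1 decipascal = 0.1 Pa, so 76690 Pa = 76690 / 0.1 = 766900 decipascal ≈ 7.669e+05 decipascal (4 s.f.).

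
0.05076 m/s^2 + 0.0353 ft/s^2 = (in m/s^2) 0.05076 m/s^2 is already in m/s^2. 1 ft/s^2 = 0.3048 m/s^2, so 0.0353 ft/s^2 = 0.0353 * 0.3048 = 0.01075944 m/s^2. Sum: 0.05076 + 0.01075944 = 0.06151944 m/s^2. Result: 0.06151944 m/s^2 ≈ 0.06152 m/s^2 (4 s.f.). Final answer: 0.06152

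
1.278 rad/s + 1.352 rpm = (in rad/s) 1.278 rad/s is already in rad/s. 1 rpm = 0.10471976 rad/s, so 1.352 rpm = 1.352 * 0.10471976 = 0.14158111 rad/s. Sum: 1.278 + 0.14158111 = 1.4195811 rad/s. Result: 1.4195811 rad/s ≈ 1.42 rad/s (4 s.f.). Final answer: 1.42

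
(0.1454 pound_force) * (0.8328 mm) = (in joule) 0.0005386. Check: 1 pound_force = 4.4482216 N, so 0.1454 pound_force = 0.1454 * 4.4482216 = 0.64677142 N. 1 mm = 0.001 m, so 0.8328 mm = 0.8328 * 0.001 = 0.0008328 m. Combine: 0.64677142 N * 0.0008328 m = 0.00053863124 J. 0.00053863124 J = 0.00053863124 joule ≈ 0.0005386 joule (4 s.f.).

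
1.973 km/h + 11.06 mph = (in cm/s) 549.2. Check: 1 km/h = 0.27777778 m/s, so 1.973 km/h = 1.973 * 0.27777778 = 0.54805556 m/s. 1 mph = 0.44704 m/s, so 11.06 mph = 11.06 * 0.44704 = 4.9442624 m/s. Sum: 0.54805556 + 4.9442624 = 5.492318 m/s. 1 cm/s = 0.01 m/s, so 5.492318 m/s = 5.492318 / 0.01 = 549.2318 cm/s ≈ 549.2 cm/s (4 s.f.).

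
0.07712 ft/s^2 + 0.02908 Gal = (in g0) 1 ft/s^2 = 0.3048 m/s^2, so 0.07712 ft/s^2 = 0.07712 * 0.3048 = 0.023506176 m/s^2. 1 Gal = 0.01 m/s^2, so 0.02908 Gal = 0.02908 * 0.01 = 0.0002908 m/s^2. Sum: 0.023506176 + 0.0002908 = 0.023796976 m/s^2. 1 g0 = 9.80665 m/s^2, so 0.023796976 m/s^2 = 0.023796976 / 9.80665 = 0.0024266162 g0 ≈ 0.002427 g0 (4 s.f.). Final answer: 0.002427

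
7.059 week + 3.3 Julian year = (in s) 1.084e+08. Check: 1 week = 604800 s, so 7.059 week = 7.059 * 604800 = 4269283.2 s. 1 Julian year = 31557600 s, so 3.3 Julian year = 3.3 * 31557600 = 1.0414008e+08 s. Sum: 4269283.2 + 1.0414008e+08 = 1.0840936e+08 s. Result: 1.0840936e+08 s ≈ 1.084e+08 s (4 s.f.).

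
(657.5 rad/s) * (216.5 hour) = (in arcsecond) 657.5 rad/s is already in rad/s. 1 hour = 3600 s, so 216.5 hour = 216.5 * 3600 = 779400 s. Combine: 657.5 rad/s * 779400 s = 5.124555e+08 rad. 1 arcsecond = 4.8481368e-06 rad, so 5.124555e+08 rad = 5.124555e+08 / 4.8481368e-06 = 1.0570153e+14 arcsecond ≈ 1.057e+14 arcsecond (4 s.f.). Final answer: 1.057e+14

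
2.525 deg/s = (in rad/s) 1 deg/s = 0.017453293 rad/s, so 2.525 deg/s = 2.525 * 0.017453293 = 0.044069564 rad/s. Result: 0.044069564 rad/s ≈ 0.04407 rad/s (4 s.f.). Final answer: 0.04407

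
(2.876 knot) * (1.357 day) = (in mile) 107.8. Check: 1 knot = 0.51444444 m/s, so 2.876 knot = 2.876 * 0.51444444 = 1.4795422 m/s. 1 day = 86400 s, so 1.357 day = 1.357 * 86400 = 117244.8 s. Combine: 1.4795422 m/s * 117244.8 s = 173468.63 m. 1 mile = 1609.344 m, so 173468.63 m = 173468.63 / 1609.344 = 107.78841 mile ≈ 107.8 mile (4 s.f.).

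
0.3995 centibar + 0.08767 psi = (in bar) 0.01004. Check: 1 centibar = 1000 Pa, so 0.3995 centibar = 0.3995 * 1000 = 399.5 Pa. 1 psi = 6894.7573 Pa, so 0.08767 psi = 0.08767 * 6894.7573 = 604.46337 Pa. Sum: 399.5 + 604.46337 = 1003.9634 Pa. 1 bar = 100000 Pa, so 1003.9634 Pa = 1003.9634 / 100000 = 0.010039634 bar ≈ 0.01004 bar (4 s.f.).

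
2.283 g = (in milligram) 1 g = 0.001 kg, so 2.283 g = 2.283 * 0.001 = 0.002283 kg. 1 milligram = 1e-06 kg, so 0.002283 kg = 0.002283 / 1e-06 = 2283 milligram. Final answer: 2283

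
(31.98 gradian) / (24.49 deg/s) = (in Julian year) 1 gradian = 0.015707963 rad, so 31.98 gradian = 31.98 * 0.015707963 = 0.50234067 rad. 1 deg/s = 0.017453293 rad/s, so 24.49 deg/s = 24.49 * 0.017453293 = 0.42743113 rad/s. Combine: 0.50234067 rad / 0.42743113 rad/s = 1.1752552 s. 1 Julian year = 31557600 s, so 1.1752552 s = 1.1752552 / 31557600 = 3.724159e-08 Julian year ≈ 3.724e-08 Julian year (4 s.f.). Final answer: 3.724e-08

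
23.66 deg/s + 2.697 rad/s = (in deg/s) 178.2. Check: 1 deg/s = 0.017453293 rad/s, so 23.66 deg/s = 23.66 * 0.017453293 = 0.4129449 rad/s. 2.697 rad/s is already in rad/s. Sum: 0.4129449 + 2.697 = 3.1099449 rad/s. 1 deg/s = 0.017453293 rad/s, so 3.1099449 rad/s = 3.1099449 / 0.017453293 = 178.18672 deg/s ≈ 178.2 deg/s (4 s.f.).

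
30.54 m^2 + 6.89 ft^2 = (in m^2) 30.54 m^2 is already in m^2. 1 ft^2 = 0.09290304 m^2, so 6.89 ft^2 = 6.89 * 0.09290304 = 0.64010195 m^2. Sum: 30.54 + 0.64010195 = 31.180102 m^2. Result: 31.180102 m^2 ≈ 31.18 m^2 (4 s.f.). Final answer: 31.18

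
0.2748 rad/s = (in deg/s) 1 deg/s = 0.017453293 rad/s, so 0.2748 rad/s = 0.2748 / 0.017453293 = 15.74488 deg/s ≈ 15.74 deg/s (4 s.f.). Final answer: 15.74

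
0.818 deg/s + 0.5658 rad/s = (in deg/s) 33.24. Check: 1 deg/s = 0.017453293 rad/s, so 0.818 deg/s = 0.818 * 0.017453293 = 0.014276793 rad/s. 0.5658 rad/s is already in rad/s. Sum: 0.014276793 + 0.5658 = 0.58007679 rad/s. 1 deg/s = 0.017453293 rad/s, so 0.58007679 rad/s = 0.58007679 / 0.017453293 = 33.235952 deg/s ≈ 33.24 deg/s (4 s.f.).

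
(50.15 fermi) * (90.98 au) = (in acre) 0.0001687. Check: 1 fermi = 1e-15 m, so 50.15 fermi = 50.15 * 1e-15 = 5.015e-14 m. 1 au = 1.4959787e+11 m, so 90.98 au = 90.98 * 1.4959787e+11 = 1.3610414e+13 m. Combine: 5.015e-14 m * 1.3610414e+13 m = 0.68256228 m^2. 1 acre = 4046.8564 m^2, so 0.68256228 m^2 = 0.68256228 / 4046.8564 = 0.00016866481 acre ≈ 0.0001687 acre (4 s.f.).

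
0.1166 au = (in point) 4.945e+13. Check: 1 au = 1.4959787e+11 m, so 0.1166 au = 0.1166 * 1.4959787e+11 = 1.7443112e+10 m. 1 point = 0.00035277778 m, so 1.7443112e+10 m = 1.7443112e+10 / 0.00035277778 = 4.9445041e+13 point ≈ 4.945e+13 point (4 s.f.).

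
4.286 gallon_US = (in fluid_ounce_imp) 571. Check: 1 gallon_US = 0.0037854118 m^3, so 4.286 gallon_US = 4.286 * 0.0037854118 = 0.016224275 m^3. 1 fluid_ounce_imp = 2.8413063e-05 m^3, so 0.016224275 m^3 = 0.016224275 / 2.8413063e-05 = 571.01465 fluid_ounce_imp ≈ 571 fluid_ounce_imp (4 s.f.).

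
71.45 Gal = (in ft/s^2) 1 Gal = 0.01 m/s^2, so 71.45 Gal = 71.45 * 0.01 = 0.7145 m/s^2. 1 ft/s^2 = 0.3048 m/s^2, so 0.7145 m/s^2 = 0.7145 / 0.3048 = 2.3441601 ft/s^2 ≈ 2.344 ft/s^2 (4 s.f.). Final answer: 2.344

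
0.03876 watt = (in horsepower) 0.03876 watt = 0.03876 W. 1 horsepower = 745.69987 W, so 0.03876 W = 0.03876 / 745.69987 = 5.1978016e-05 horsepower ≈ 5.198e-05 horsepower (4 s.f.). Final answer: 5.198e-05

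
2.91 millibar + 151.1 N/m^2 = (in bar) 1 millibar = 100 Pa, so 2.91 millibar = 2.91 * 100 = 291 Pa. 151.1 N/m^2 = 151.1 Pa. Sum: 291 + 151.1 = 442.1 Pa. 1 bar = 100000 Pa, so 442.1 Pa = 442.1 / 100000 = 0.004421 bar. Final answer: 0.004421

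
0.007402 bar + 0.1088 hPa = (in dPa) 1 bar = 100000 Pa, so 0.007402 bar = 0.007402 * 100000 = 740.2 Pa. 1 hPa = 100 Pa, so 0.1088 hPa = 0.1088 * 100 = 10.88 Pa. Sum: 740.2 + 10.88 = 751.08 Pa. 1 dPa = 0.1 Pa, so 751.08 Pa = 751.08 / 0.1 = 7510.8 dPa ≈ 7511 dPa (4 s.f.). Final answer: 7511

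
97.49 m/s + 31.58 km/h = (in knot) 97.49 m/s is already in m/s. 1 km/h = 0.27777778 m/s, so 31.58 km/h = 31.58 * 0.27777778 = 8.7722222 m/s. Sum: 97.49 + 8.7722222 = 106.26222 m/s. 1 knot = 0.51444444 m/s, so 106.26222 m/s = 106.26222 / 0.51444444 = 206.55724 knot ≈ 206.6 knot (4 s.f.). Final answer: 206.6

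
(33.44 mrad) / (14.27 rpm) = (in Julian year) 7.091e-10. Check: 1 mrad = 0.001 rad, so 33.44 mrad = 33.44 * 0.001 = 0.03344 rad. 1 rpm = 0.10471976 rad/s, so 14.27 rpm = 14.27 * 0.10471976 = 1.4943509 rad/s. Combine: 0.03344 rad / 1.4943509 rad/s = 0.022377609 s. 1 Julian year = 31557600 s, so 0.022377609 s = 0.022377609 / 31557600 = 7.0910363e-10 Julian year ≈ 7.091e-10 Julian year (4 s.f.).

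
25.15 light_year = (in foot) 1 light_year = 9.4607305e+15 m, so 25.15 light_year = 25.15 * 9.4607305e+15 = 2.3793737e+17 m. 1 foot = 0.3048 m, so 2.3793737e+17 m = 2.3793737e+17 / 0.3048 = 7.8063442e+17 foot ≈ 7.806e+17 foot (4 s.f.). Final answer: 7.806e+17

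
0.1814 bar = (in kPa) 1 bar = 100000 Pa, so 0.1814 bar = 0.1814 * 100000 = 18140 Pa. 1 kPa = 1000 Pa, so 18140 Pa = 18140 / 1000 = 18.14 kPa. Final answer: 18.14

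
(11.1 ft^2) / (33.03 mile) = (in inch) 0.0007638. Check: 1 ft^2 = 0.09290304 m^2, so 11.1 ft^2 = 11.1 * 0.09290304 = 1.0312237 m^2. 1 mile = 1609.344 m, so 33.03 mile = 33.03 * 1609.344 = 53156.632 m. Combine: 1.0312237 m^2 / 53156.632 m = 1.9399719e-05 m. 1 inch = 0.0254 m, so 1.9399719e-05 m = 1.9399719e-05 / 0.0254 = 0.00076376847 inch ≈ 0.0007638 inch (4 s.f.).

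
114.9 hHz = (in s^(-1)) 1.149e+04. Check: 1 hHz = 100 Hz, so 114.9 hHz = 114.9 * 100 = 11490 Hz. 11490 Hz = 11490 s^(-1) ≈ 1.149e+04 s^(-1) (4 s.f.).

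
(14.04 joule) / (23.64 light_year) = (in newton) 14.04 joule = 14.04 J. 1 light_year = 9.4607305e+15 m, so 23.64 light_year = 23.64 * 9.4607305e+15 = 2.2365167e+17 m. Combine: 14.04 J / 2.2365167e+17 m = 6.2776192e-17 N. 6.2776192e-17 N = 6.2776192e-17 newton ≈ 6.278e-17 newton (4 s.f.). Final answer: 6.278e-17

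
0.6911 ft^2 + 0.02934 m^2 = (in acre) 1 ft^2 = 0.09290304 m^2, so 0.6911 ft^2 = 0.6911 * 0.09290304 = 0.064205291 m^2. 0.02934 m^2 is already in m^2. Sum: 0.064205291 + 0.02934 = 0.093545291 m^2. 1 acre = 4046.8564 m^2, so 0.093545291 m^2 = 0.093545291 / 4046.8564 = 2.3115545e-05 acre ≈ 2.312e-05 acre (4 s.f.). Final answer: 2.312e-05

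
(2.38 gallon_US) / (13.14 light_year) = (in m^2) 1 gallon_US = 0.0037854118 m^3, so 2.38 gallon_US = 2.38 * 0.0037854118 = 0.00900928 m^3. 1 light_year = 9.4607305e+15 m, so 13.14 light_year = 13.14 * 9.4607305e+15 = 1.24314e+17 m. Combine: 0.00900928 m^3 / 1.24314e+17 m = 7.2471967e-20 m^2. Result: 7.2471967e-20 m^2 ≈ 7.247e-20 m^2 (4 s.f.). Final answer: 7.247e-20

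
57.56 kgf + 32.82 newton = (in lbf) 134.3. Check: 1 kgf = 9.80665 N, so 57.56 kgf = 57.56 * 9.80665 = 564.47077 N. 32.82 newton = 32.82 N. Sum: 564.47077 + 32.82 = 597.29077 N. 1 lbf = 4.4482216 N, so 597.29077 N = 597.29077 / 4.4482216 = 134.27631 lbf ≈ 134.3 lbf (4 s.f.).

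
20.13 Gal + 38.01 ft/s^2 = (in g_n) 1.202. Check: 1 Gal = 0.01 m/s^2, so 20.13 Gal = 20.13 * 0.01 = 0.2013 m/s^2. 1 ft/s^2 = 0.3048 m/s^2, so 38.01 ft/s^2 = 38.01 * 0.3048 = 11.585448 m/s^2. Sum: 0.2013 + 11.585448 = 11.786748 m/s^2. 1 g_n = 9.80665 m/s^2, so 11.786748 m/s^2 = 11.786748 / 9.80665 = 1.2019138 g_n ≈ 1.202 g_n (4 s.f.).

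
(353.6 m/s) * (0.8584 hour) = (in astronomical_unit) 353.6 m/s is already in m/s. 1 hour = 3600 s, so 0.8584 hour = 0.8584 * 3600 = 3090.24 s. Combine: 353.6 m/s * 3090.24 s = 1092708.9 m. 1 astronomical_unit = 1.4959787e+11 m, so 1092708.9 m = 1092708.9 / 1.4959787e+11 = 7.3043076e-06 astronomical_unit ≈ 7.304e-06 astronomical_unit (4 s.f.). Final answer: 7.304e-06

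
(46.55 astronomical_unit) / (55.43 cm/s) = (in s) 1 astronomical_unit = 1.4959787e+11 m, so 46.55 astronomical_unit = 46.55 * 1.4959787e+11 = 6.9637809e+12 m. 1 cm/s = 0.01 m/s, so 55.43 cm/s = 55.43 * 0.01 = 0.5543 m/s. Combine: 6.9637809e+12 m / 0.5543 m/s = 1.2563198e+13 s. Result: 1.2563198e+13 s ≈ 1.256e+13 s (4 s.f.). Final answer: 1.256e+13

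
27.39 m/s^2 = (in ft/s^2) 1 ft/s^2 = 0.3048 m/s^2, so 27.39 m/s^2 = 27.39 / 0.3048 = 89.862205 ft/s^2 ≈ 89.86 ft/s^2 (4 s.f.). Final answer: 89.86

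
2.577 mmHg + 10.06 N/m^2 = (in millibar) 1 mmHg = 133.32237 Pa, so 2.577 mmHg = 2.577 * 133.32237 = 343.57174 Pa. 10.06 N/m^2 = 10.06 Pa. Sum: 343.57174 + 10.06 = 353.63174 Pa. 1 millibar = 100 Pa, so 353.63174 Pa = 353.63174 / 100 = 3.5363174 millibar ≈ 3.536 millibar (4 s.f.). Final answer: 3.536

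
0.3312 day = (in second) 1 day = 86400 s, so 0.3312 day = 0.3312 * 86400 = 28615.68 s. 28615.68 s = 28615.68 second ≈ 2.862e+04 second (4 s.f.). Final answer: 2.862e+04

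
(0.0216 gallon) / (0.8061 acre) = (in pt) 1 gallon = 0.0037854118 m^3, so 0.0216 gallon = 0.0216 * 0.0037854118 = 8.1764895e-05 m^3. 1 acre = 4046.8564 m^2, so 0.8061 acre = 0.8061 * 4046.8564 = 3262.171 m^2. Combine: 8.1764895e-05 m^3 / 3262.171 m^2 = 2.5064565e-08 m. 1 pt = 0.00035277778 m, so 2.5064565e-08 m = 2.5064565e-08 / 0.00035277778 = 7.1049159e-05 pt ≈ 7.105e-05 pt (4 s.f.). Final answer: 7.105e-05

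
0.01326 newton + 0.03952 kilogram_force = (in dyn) 4.008e+04. Check: 0.01326 newton = 0.01326 N. 1 kilogram_force = 9.80665 N, so 0.03952 kilogram_force = 0.03952 * 9.80665 = 0.38755881 N. Sum: 0.01326 + 0.38755881 = 0.40081881 N. 1 dyn = 1e-05 N, so 0.40081881 N = 0.40081881 / 1e-05 = 40081.881 dyn ≈ 4.008e+04 dyn (4 s.f.).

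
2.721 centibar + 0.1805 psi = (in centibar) 1 centibar = 1000 Pa, so 2.721 centibar = 2.721 * 1000 = 2721 Pa. 1 psi = 6894.7573 Pa, so 0.1805 psi = 0.1805 * 6894.7573 = 1244.5037 Pa. Sum: 2721 + 1244.5037 = 3965.5037 Pa. 1 centibar = 1000 Pa, so 3965.5037 Pa = 3965.5037 / 1000 = 3.9655037 centibar ≈ 3.966 centibar (4 s.f.). Final answer: 3.966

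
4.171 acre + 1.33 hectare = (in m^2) 1 acre = 4046.8564 m^2, so 4.171 acre = 4.171 * 4046.8564 = 16879.438 m^2. 1 hectare = 10000 m^2, so 1.33 hectare = 1.33 * 10000 = 13300 m^2. Sum: 16879.438 + 13300 = 30179.438 m^2. Result: 30179.438 m^2 ≈ 3.018e+04 m^2 (4 s.f.). Final answer: 3.018e+04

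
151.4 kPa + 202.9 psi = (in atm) 1 kPa = 1000 Pa, so 151.4 kPa = 151.4 * 1000 = 151400 Pa. 1 psi = 6894.7573 Pa, so 202.9 psi = 202.9 * 6894.7573 = 1398946.3 Pa. Sum: 151400 + 1398946.3 = 1550346.3 Pa. 1 atm = 101325 Pa, so 1550346.3 Pa = 1550346.3 / 101325 = 15.300728 atm ≈ 15.3 atm (4 s.f.). Final answer: 15.3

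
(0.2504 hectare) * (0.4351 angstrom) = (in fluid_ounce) 0.003684. Check: 1 hectare = 10000 m^2, so 0.2504 hectare = 0.2504 * 10000 = 2504 m^2. 1 angstrom = 1e-10 m, so 0.4351 angstrom = 0.4351 * 1e-10 = 4.351e-11 m. Combine: 2504 m^2 * 4.351e-11 m = 1.0894904e-07 m^3. 1 fluid_ounce = 2.957353e-05 m^3, so 1.0894904e-07 m^3 = 1.0894904e-07 / 2.957353e-05 = 0.0036840053 fluid_ounce ≈ 0.003684 fluid_ounce (4 s.f.).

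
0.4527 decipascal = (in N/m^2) 0.04527. Check: 1 decipascal = 0.1 Pa, so 0.4527 decipascal = 0.4527 * 0.1 = 0.04527 Pa. 0.04527 Pa = 0.04527 N/m^2.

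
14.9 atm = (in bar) 1 atm = 101325 Pa, so 14.9 atm = 14.9 * 101325 = 1509742.5 Pa. 1 bar = 100000 Pa, so 1509742.5 Pa = 1509742.5 / 100000 = 15.097425 bar ≈ 15.1 bar (4 s.f.). Final answer: 15.1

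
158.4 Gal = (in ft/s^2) 1 Gal = 0.01 m/s^2, so 158.4 Gal = 158.4 * 0.01 = 1.584 m/s^2. 1 ft/s^2 = 0.3048 m/s^2, so 1.584 m/s^2 = 1.584 / 0.3048 = 5.1968504 ft/s^2 ≈ 5.197 ft/s^2 (4 s.f.). Final answer: 5.197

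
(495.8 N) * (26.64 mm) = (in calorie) 3.157. Check: 495.8 N is already in N. 1 mm = 0.001 m, so 26.64 mm = 26.64 * 0.001 = 0.02664 m. Combine: 495.8 N * 0.02664 m = 13.208112 J. 1 calorie = 4.184 J, so 13.208112 J = 13.208112 / 4.184 = 3.1568145 calorie ≈ 3.157 calorie (4 s.f.).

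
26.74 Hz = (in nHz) 2.674e+10. Check: 1 nHz = 1e-09 Hz, so 26.74 Hz = 26.74 / 1e-09 = 2.674e+10 nHz.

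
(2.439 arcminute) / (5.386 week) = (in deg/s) 1 arcminute = 0.00029088821 rad, so 2.439 arcminute = 2.439 * 0.00029088821 = 0.00070947634 rad. 1 week = 604800 s, so 5.386 week = 5.386 * 604800 = 3257452.8 s. Combine: 0.00070947634 rad / 3257452.8 s = 2.1780096e-10 rad/s. 1 deg/s = 0.017453293 rad/s, so 2.1780096e-10 rad/s = 2.1780096e-10 / 0.017453293 = 1.2479076e-08 deg/s ≈ 1.248e-08 deg/s (4 s.f.). Final answer: 1.248e-08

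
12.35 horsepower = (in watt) 9209. Check: 1 horsepower = 745.69987 W, so 12.35 horsepower = 12.35 * 745.69987 = 9209.3934 W. 9209.3934 W = 9209.3934 watt ≈ 9209 watt (4 s.f.).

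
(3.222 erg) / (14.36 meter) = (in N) 1 erg = 1e-07 J, so 3.222 erg = 3.222 * 1e-07 = 3.222e-07 J. 14.36 meter = 14.36 m. Combine: 3.222e-07 J / 14.36 m = 2.2437326e-08 N. Result: 2.2437326e-08 N ≈ 2.244e-08 N (4 s.f.). Final answer: 2.244e-08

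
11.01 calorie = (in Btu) 0.04366. Check: 1 calorie = 4.184 J, so 11.01 calorie = 11.01 * 4.184 = 46.06584 J. 1 Btu = 1055.0559 J, so 46.06584 J = 46.06584 / 1055.0559 = 0.043661992 Btu ≈ 0.04366 Btu (4 s.f.).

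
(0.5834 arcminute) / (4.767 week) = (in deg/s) 3.373e-09. Check: 1 arcminute = 0.00029088821 rad, so 0.5834 arcminute = 0.5834 * 0.00029088821 = 0.00016970418 rad. 1 week = 604800 s, so 4.767 week = 4.767 * 604800 = 2883081.6 s. Combine: 0.00016970418 rad / 2883081.6 s = 5.886208e-11 rad/s. 1 deg/s = 0.017453293 rad/s, so 5.886208e-11 rad/s = 5.886208e-11 / 0.017453293 = 3.3725488e-09 deg/s ≈ 3.373e-09 deg/s (4 s.f.).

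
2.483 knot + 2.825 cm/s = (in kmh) 4.7. Check: 1 knot = 0.51444444 m/s, so 2.483 knot = 2.483 * 0.51444444 = 1.2773656 m/s. 1 cm/s = 0.01 m/s, so 2.825 cm/s = 2.825 * 0.01 = 0.02825 m/s. Sum: 1.2773656 + 0.02825 = 1.3056156 m/s. 1 kmh = 0.27777778 m/s, so 1.3056156 m/s = 1.3056156 / 0.27777778 = 4.700216 kmh ≈ 4.7 kmh (4 s.f.).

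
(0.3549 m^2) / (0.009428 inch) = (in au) 9.907e-09. Check: 0.3549 m^2 is already in m^2. 1 inch = 0.0254 m, so 0.009428 inch = 0.009428 * 0.0254 = 0.0002394712 m. Combine: 0.3549 m^2 / 0.0002394712 m = 1482.0154 m. 1 au = 1.4959787e+11 m, so 1482.0154 m = 1482.0154 / 1.4959787e+11 = 9.9066609e-09 au ≈ 9.907e-09 au (4 s.f.).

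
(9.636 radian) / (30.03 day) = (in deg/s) 0.0002128. Check: 9.636 radian = 9.636 rad. 1 day = 86400 s, so 30.03 day = 30.03 * 86400 = 2594592 s. Combine: 9.636 rad / 2594592 s = 3.7138787e-06 rad/s. 1 deg/s = 0.017453293 rad/s, so 3.7138787e-06 rad/s = 3.7138787e-06 / 0.017453293 = 0.00021278958 deg/s ≈ 0.0002128 deg/s (4 s.f.).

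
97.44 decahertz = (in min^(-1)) 5.846e+04. Check: 1 decahertz = 10 Hz, so 97.44 decahertz = 97.44 * 10 = 974.4 Hz. 1 min^(-1) = 0.016666667 Hz, so 974.4 Hz = 974.4 / 0.016666667 = 58464 min^(-1) ≈ 5.846e+04 min^(-1) (4 s.f.).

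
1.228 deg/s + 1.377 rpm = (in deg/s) 9.49. Check: 1 deg/s = 0.017453293 rad/s, so 1.228 deg/s = 1.228 * 0.017453293 = 0.021432643 rad/s. 1 rpm = 0.10471976 rad/s, so 1.377 rpm = 1.377 * 0.10471976 = 0.1441991 rad/s. Sum: 0.021432643 + 0.1441991 = 0.16563175 rad/s. 1 deg/s = 0.017453293 rad/s, so 0.16563175 rad/s = 0.16563175 / 0.017453293 = 9.49 deg/s.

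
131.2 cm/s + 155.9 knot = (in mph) 182.3. Check: 1 cm/s = 0.01 m/s, so 131.2 cm/s = 131.2 * 0.01 = 1.312 m/s. 1 knot = 0.51444444 m/s, so 155.9 knot = 155.9 * 0.51444444 = 80.201889 m/s. Sum: 1.312 + 80.201889 = 81.513889 m/s. 1 mph = 0.44704 m/s, so 81.513889 m/s = 81.513889 / 0.44704 = 182.34138 mph ≈ 182.3 mph (4 s.f.).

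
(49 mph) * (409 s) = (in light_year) 1 mph = 0.44704 m/s, so 49 mph = 49 * 0.44704 = 21.90496 m/s. 409 s is already in s. Combine: 21.90496 m/s * 409 s = 8959.1286 m. 1 light_year = 9.4607305e+15 m, so 8959.1286 m = 8959.1286 / 9.4607305e+15 = 9.4698064e-13 light_year ≈ 9.47e-13 light_year (4 s.f.). Final answer: 9.47e-13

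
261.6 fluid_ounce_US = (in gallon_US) 1 fluid_ounce_US = 2.957353e-05 m^3, so 261.6 fluid_ounce_US = 261.6 * 2.957353e-05 = 0.0077364353 m^3. 1 gallon_US = 0.0037854118 m^3, so 0.0077364353 m^3 = 0.0077364353 / 0.0037854118 = 2.04375 gallon_US ≈ 2.044 gallon_US (4 s.f.). Final answer: 2.044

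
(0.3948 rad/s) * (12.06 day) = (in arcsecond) 8.485e+10. Check: 0.3948 rad/s is already in rad/s. 1 day = 86400 s, so 12.06 day = 12.06 * 86400 = 1041984 s. Combine: 0.3948 rad/s * 1041984 s = 411375.28 rad. 1 arcsecond = 4.8481368e-06 rad, so 411375.28 rad = 411375.28 / 4.8481368e-06 = 8.4852243e+10 arcsecond ≈ 8.485e+10 arcsecond (4 s.f.).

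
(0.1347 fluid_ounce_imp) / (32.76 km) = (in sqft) 1.258e-09. Check: 1 fluid_ounce_imp = 2.8413063e-05 m^3, so 0.1347 fluid_ounce_imp = 0.1347 * 2.8413063e-05 = 3.8272395e-06 m^3. 1 km = 1000 m, so 32.76 km = 32.76 * 1000 = 32760 m. Combine: 3.8272395e-06 m^3 / 32760 m = 1.168266e-10 m^2. 1 sqft = 0.09290304 m^2, so 1.168266e-10 m^2 = 1.168266e-10 / 0.09290304 = 1.2575111e-09 sqft ≈ 1.258e-09 sqft (4 s.f.).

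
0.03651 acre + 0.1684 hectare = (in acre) 1 acre = 4046.8564 m^2, so 0.03651 acre = 0.03651 * 4046.8564 = 147.75073 m^2. 1 hectare = 10000 m^2, so 0.1684 hectare = 0.1684 * 10000 = 1684 m^2. Sum: 147.75073 + 1684 = 1831.7507 m^2. 1 acre = 4046.8564 m^2, so 1831.7507 m^2 = 1831.7507 / 4046.8564 = 0.45263546 acre ≈ 0.4526 acre (4 s.f.). Final answer: 0.4526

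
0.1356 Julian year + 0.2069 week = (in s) 1 Julian year = 31557600 s, so 0.1356 Julian year = 0.1356 * 31557600 = 4279210.6 s. 1 week = 604800 s, so 0.2069 week = 0.2069 * 604800 = 125133.12 s. Sum: 4279210.6 + 125133.12 = 4404343.7 s. Result: 4404343.7 s ≈ 4.404e+06 s (4 s.f.). Final answer: 4.404e+06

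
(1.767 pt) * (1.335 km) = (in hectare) 1 pt = 0.00035277778 m, so 1.767 pt = 1.767 * 0.00035277778 = 0.00062335833 m. 1 km = 1000 m, so 1.335 km = 1.335 * 1000 = 1335 m. Combine: 0.00062335833 m * 1335 m = 0.83218337 m^2. 1 hectare = 10000 m^2, so 0.83218337 m^2 = 0.83218337 / 10000 = 8.3218337e-05 hectare ≈ 8.322e-05 hectare (4 s.f.). Final answer: 8.322e-05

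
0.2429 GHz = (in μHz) 2.429e+14. Check: 1 GHz = 1e+09 Hz, so 0.2429 GHz = 0.2429 * 1e+09 = 2.429e+08 Hz. 1 μHz = 1e-06 Hz, so 2.429e+08 Hz = 2.429e+08 / 1e-06 = 2.429e+14 μHz.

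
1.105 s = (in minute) 1 minute = 60 s, so 1.105 s = 1.105 / 60 = 0.018416667 minute ≈ 0.01842 minute (4 s.f.). Final answer: 0.01842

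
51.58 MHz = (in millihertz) 5.158e+10. Check: 1 MHz = 1000000 Hz, so 51.58 MHz = 51.58 * 1000000 = 51580000 Hz. 1 millihertz = 0.001 Hz, so 51580000 Hz = 51580000 / 0.001 = 5.158e+10 millihertz.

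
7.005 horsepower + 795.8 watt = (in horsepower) 1 horsepower = 745.69987 W, so 7.005 horsepower = 7.005 * 745.69987 = 5223.6276 W. 795.8 watt = 795.8 W. Sum: 5223.6276 + 795.8 = 6019.4276 W. 1 horsepower = 745.69987 W, so 6019.4276 W = 6019.4276 / 745.69987 = 8.0721854 horsepower ≈ 8.072 horsepower (4 s.f.). Final answer: 8.072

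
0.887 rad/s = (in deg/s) 50.82. Check: 1 deg/s = 0.017453293 rad/s, so 0.887 rad/s = 0.887 / 0.017453293 = 50.821356 deg/s ≈ 50.82 deg/s (4 s.f.).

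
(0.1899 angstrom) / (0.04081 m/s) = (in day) 1 angstrom = 1e-10 m, so 0.1899 angstrom = 0.1899 * 1e-10 = 1.899e-11 m. 0.04081 m/s is already in m/s. Combine: 1.899e-11 m / 0.04081 m/s = 4.6532713e-10 s. 1 day = 86400 s, so 4.6532713e-10 s = 4.6532713e-10 / 86400 = 5.3857306e-15 day ≈ 5.386e-15 day (4 s.f.). Final answer: 5.386e-15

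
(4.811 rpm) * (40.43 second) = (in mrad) 2.037e+04. Check: 1 rpm = 0.10471976 rad/s, so 4.811 rpm = 4.811 * 0.10471976 = 0.50380674 rad/s. 40.43 second = 40.43 s. Combine: 0.50380674 rad/s * 40.43 s = 20.368907 rad. 1 mrad = 0.001 rad, so 20.368907 rad = 20.368907 / 0.001 = 20368.907 mrad ≈ 2.037e+04 mrad (4 s.f.).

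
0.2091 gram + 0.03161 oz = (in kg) 0.001105. Check: 1 gram = 0.001 kg, so 0.2091 gram = 0.2091 * 0.001 = 0.0002091 kg. 1 oz = 0.028349523 kg, so 0.03161 oz = 0.03161 * 0.028349523 = 0.00089612843 kg. Sum: 0.0002091 + 0.00089612843 = 0.0011052284 kg. Result: 0.0011052284 kg ≈ 0.001105 kg (4 s.f.).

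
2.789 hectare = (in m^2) 2.789e+04. Check: 1 hectare = 10000 m^2, so 2.789 hectare = 2.789 * 10000 = 27890 m^2. Result: 27890 m^2 ≈ 2.789e+04 m^2 (4 s.f.).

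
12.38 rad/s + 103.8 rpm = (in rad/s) 23.25. Check: 12.38 rad/s is already in rad/s. 1 rpm = 0.10471976 rad/s, so 103.8 rpm = 103.8 * 0.10471976 = 10.869911 rad/s. Sum: 12.38 + 10.869911 = 23.249911 rad/s. Result: 23.249911 rad/s ≈ 23.25 rad/s (4 s.f.).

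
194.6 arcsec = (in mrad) 1 arcsec = 4.8481368e-06 rad, so 194.6 arcsec = 194.6 * 4.8481368e-06 = 0.00094344742 rad. 1 mrad = 0.001 rad, so 0.00094344742 rad = 0.00094344742 / 0.001 = 0.94344742 mrad ≈ 0.9434 mrad (4 s.f.). Final answer: 0.9434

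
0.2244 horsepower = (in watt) 1 horsepower = 745.69987 W, so 0.2244 horsepower = 0.2244 * 745.69987 = 167.33505 W. 167.33505 W = 167.33505 watt ≈ 167.3 watt (4 s.f.). Final answer: 167.3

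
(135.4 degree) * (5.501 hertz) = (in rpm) 124.1. Check: 1 degree = 0.017453293 rad, so 135.4 degree = 135.4 * 0.017453293 = 2.3631758 rad. 5.501 hertz = 5.501 Hz. Combine: 2.3631758 rad * 5.501 Hz = 12.99983 rad/s. 1 rpm = 0.10471976 rad/s, so 12.99983 rad/s = 12.99983 / 0.10471976 = 124.13923 rpm ≈ 124.1 rpm (4 s.f.).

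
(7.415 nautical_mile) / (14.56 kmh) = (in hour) 1 nautical_mile = 1852 m, so 7.415 nautical_mile = 7.415 * 1852 = 13732.58 m. 1 kmh = 0.27777778 m/s, so 14.56 kmh = 14.56 * 0.27777778 = 4.0444444 m/s. Combine: 13732.58 m / 4.0444444 m/s = 3395.4181 s. 1 hour = 3600 s, so 3395.4181 s = 3395.4181 / 3600 = 0.9431717 hour ≈ 0.9432 hour (4 s.f.). Final answer: 0.9432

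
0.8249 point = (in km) 1 point = 0.00035277778 m, so 0.8249 point = 0.8249 * 0.00035277778 = 0.00029100639 m. 1 km = 1000 m, so 0.00029100639 m = 0.00029100639 / 1000 = 2.9100639e-07 km ≈ 2.91e-07 km (4 s.f.). Final answer: 2.91e-07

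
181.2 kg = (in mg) 1.812e+08. Check: 1 mg = 1e-06 kg, so 181.2 kg = 181.2 / 1e-06 = 1.812e+08 mg.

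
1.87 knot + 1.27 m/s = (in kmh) 1 knot = 0.51444444 m/s, so 1.87 knot = 1.87 * 0.51444444 = 0.96201111 m/s. 1.27 m/s is already in m/s. Sum: 0.96201111 + 1.27 = 2.2320111 m/s. 1 kmh = 0.27777778 m/s, so 2.2320111 m/s = 2.2320111 / 0.27777778 = 8.03524 kmh ≈ 8.035 kmh (4 s.f.). Final answer: 8.035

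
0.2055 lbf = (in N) 0.9141. Check: 1 lbf = 4.4482216 N, so 0.2055 lbf = 0.2055 * 4.4482216 = 0.91410954 N. Result: 0.91410954 N ≈ 0.9141 N (4 s.f.).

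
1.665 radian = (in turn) 1.665 radian = 1.665 rad. 1 turn = 6.2831853 rad, so 1.665 rad = 1.665 / 6.2831853 = 0.26499298 turn ≈ 0.265 turn (4 s.f.). Final answer: 0.265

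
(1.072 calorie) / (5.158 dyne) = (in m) 8.696e+04. Check: 1 calorie = 4.184 J, so 1.072 calorie = 1.072 * 4.184 = 4.485248 J. 1 dyne = 1e-05 N, so 5.158 dyne = 5.158 * 1e-05 = 5.158e-05 N. Combine: 4.485248 J / 5.158e-05 N = 86957.115 m. Result: 86957.115 m ≈ 8.696e+04 m (4 s.f.).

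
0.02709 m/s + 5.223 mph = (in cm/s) 0.02709 m/s is already in m/s. 1 mph = 0.44704 m/s, so 5.223 mph = 5.223 * 0.44704 = 2.3348899 m/s. Sum: 0.02709 + 2.3348899 = 2.3619799 m/s. 1 cm/s = 0.01 m/s, so 2.3619799 m/s = 2.3619799 / 0.01 = 236.19799 cm/s ≈ 236.2 cm/s (4 s.f.). Final answer: 236.2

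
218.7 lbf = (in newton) 972.8. Check: 1 lbf = 4.4482216 N, so 218.7 lbf = 218.7 * 4.4482216 = 972.82607 N. 972.82607 N = 972.82607 newton ≈ 972.8 newton (4 s.f.).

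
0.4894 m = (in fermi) 4.894e+14. Check: 1 fermi = 1e-15 m, so 0.4894 m = 0.4894 / 1e-15 = 4.894e+14 fermi.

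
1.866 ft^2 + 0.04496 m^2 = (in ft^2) 2.35. Check: 1 ft^2 = 0.09290304 m^2, so 1.866 ft^2 = 1.866 * 0.09290304 = 0.17335707 m^2. 0.04496 m^2 is already in m^2. Sum: 0.17335707 + 0.04496 = 0.21831707 m^2. 1 ft^2 = 0.09290304 m^2, so 0.21831707 m^2 = 0.21831707 / 0.09290304 = 2.3499454 ft^2 ≈ 2.35 ft^2 (4 s.f.).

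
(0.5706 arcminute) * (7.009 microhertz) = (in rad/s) 1.163e-09. Check: 1 arcminute = 0.00029088821 rad, so 0.5706 arcminute = 0.5706 * 0.00029088821 = 0.00016598081 rad. 1 microhertz = 1e-06 Hz, so 7.009 microhertz = 7.009 * 1e-06 = 7.009e-06 Hz. Combine: 0.00016598081 rad * 7.009e-06 Hz = 1.1633595e-09 rad/s. Result: 1.1633595e-09 rad/s ≈ 1.163e-09 rad/s (4 s.f.).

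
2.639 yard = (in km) 0.002413. Check: 1 yard = 0.9144 m, so 2.639 yard = 2.639 * 0.9144 = 2.4131016 m. 1 km = 1000 m, so 2.4131016 m = 2.4131016 / 1000 = 0.0024131016 km ≈ 0.002413 km (4 s.f.).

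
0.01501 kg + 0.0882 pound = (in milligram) 5.502e+04. Check: 0.01501 kg is already in kg. 1 pound = 0.45359237 kg, so 0.0882 pound = 0.0882 * 0.45359237 = 0.040006847 kg. Sum: 0.01501 + 0.040006847 = 0.055016847 kg. 1 milligram = 1e-06 kg, so 0.055016847 kg = 0.055016847 / 1e-06 = 55016.847 milligram ≈ 5.502e+04 milligram (4 s.f.).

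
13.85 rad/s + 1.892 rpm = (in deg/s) 804.9. Check: 13.85 rad/s is already in rad/s. 1 rpm = 0.10471976 rad/s, so 1.892 rpm = 1.892 * 0.10471976 = 0.19812978 rad/s. Sum: 13.85 + 0.19812978 = 14.04813 rad/s. 1 deg/s = 0.017453293 rad/s, so 14.04813 rad/s = 14.04813 / 0.017453293 = 804.89855 deg/s ≈ 804.9 deg/s (4 s.f.).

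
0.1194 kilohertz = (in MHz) 0.0001194. Check: 1 kilohertz = 1000 Hz, so 0.1194 kilohertz = 0.1194 * 1000 = 119.4 Hz. 1 MHz = 1000000 Hz, so 119.4 Hz = 119.4 / 1000000 = 0.0001194 MHz.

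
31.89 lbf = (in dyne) 1 lbf = 4.4482216 N, so 31.89 lbf = 31.89 * 4.4482216 = 141.85379 N. 1 dyne = 1e-05 N, so 141.85379 N = 141.85379 / 1e-05 = 14185379 dyne ≈ 1.419e+07 dyne (4 s.f.). Final answer: 1.419e+07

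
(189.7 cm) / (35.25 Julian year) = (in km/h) 6.139e-09. Check: 1 cm = 0.01 m, so 189.7 cm = 189.7 * 0.01 = 1.897 m. 1 Julian year = 31557600 s, so 35.25 Julian year = 35.25 * 31557600 = 1.1124054e+09 s. Combine: 1.897 m / 1.1124054e+09 s = 1.7053135e-09 m/s. 1 km/h = 0.27777778 m/s, so 1.7053135e-09 m/s = 1.7053135e-09 / 0.27777778 = 6.1391288e-09 km/h ≈ 6.139e-09 km/h (4 s.f.).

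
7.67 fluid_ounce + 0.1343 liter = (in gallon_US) 1 fluid_ounce = 2.957353e-05 m^3, so 7.67 fluid_ounce = 7.67 * 2.957353e-05 = 0.00022682897 m^3. 1 liter = 0.001 m^3, so 0.1343 liter = 0.1343 * 0.001 = 0.0001343 m^3. Sum: 0.00022682897 + 0.0001343 = 0.00036112897 m^3. 1 gallon_US = 0.0037854118 m^3, so 0.00036112897 m^3 = 0.00036112897 / 0.0037854118 = 0.095400182 gallon_US ≈ 0.0954 gallon_US (4 s.f.). Final answer: 0.0954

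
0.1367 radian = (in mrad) 0.1367 radian = 0.1367 rad. 1 mrad = 0.001 rad, so 0.1367 rad = 0.1367 / 0.001 = 136.7 mrad. Final answer: 136.7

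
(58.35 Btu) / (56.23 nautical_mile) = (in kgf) 0.06028. Check: 1 Btu = 1055.0559 J, so 58.35 Btu = 58.35 * 1055.0559 = 61562.509 J. 1 nautical_mile = 1852 m, so 56.23 nautical_mile = 56.23 * 1852 = 104137.96 m. Combine: 61562.509 J / 104137.96 m = 0.591163 N. 1 kgf = 9.80665 N, so 0.591163 N = 0.591163 / 9.80665 = 0.06028185 kgf ≈ 0.06028 kgf (4 s.f.).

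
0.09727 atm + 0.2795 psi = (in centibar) 1 atm = 101325 Pa, so 0.09727 atm = 0.09727 * 101325 = 9855.8827 Pa. 1 psi = 6894.7573 Pa, so 0.2795 psi = 0.2795 * 6894.7573 = 1927.0847 Pa. Sum: 9855.8827 + 1927.0847 = 11782.967 Pa. 1 centibar = 1000 Pa, so 11782.967 Pa = 11782.967 / 1000 = 11.782967 centibar ≈ 11.78 centibar (4 s.f.). Final answer: 11.78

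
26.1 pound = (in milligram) 1 pound = 0.45359237 kg, so 26.1 pound = 26.1 * 0.45359237 = 11.838761 kg. 1 milligram = 1e-06 kg, so 11.838761 kg = 11.838761 / 1e-06 = 11838761 milligram ≈ 1.184e+07 milligram (4 s.f.). Final answer: 1.184e+07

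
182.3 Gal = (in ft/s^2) 5.981. Check: 1 Gal = 0.01 m/s^2, so 182.3 Gal = 182.3 * 0.01 = 1.823 m/s^2. 1 ft/s^2 = 0.3048 m/s^2, so 1.823 m/s^2 = 1.823 / 0.3048 = 5.9809711 ft/s^2 ≈ 5.981 ft/s^2 (4 s.f.).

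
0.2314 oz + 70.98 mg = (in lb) 0.01462. Check: 1 oz = 0.028349523 kg, so 0.2314 oz = 0.2314 * 0.028349523 = 0.0065600797 kg. 1 mg = 1e-06 kg, so 70.98 mg = 70.98 * 1e-06 = 7.098e-05 kg. Sum: 0.0065600797 + 7.098e-05 = 0.0066310597 kg. 1 lb = 0.45359237 kg, so 0.0066310597 kg = 0.0066310597 / 0.45359237 = 0.014618984 lb ≈ 0.01462 lb (4 s.f.).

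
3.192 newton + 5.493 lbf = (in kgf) 2.817. Check: 3.192 newton = 3.192 N. 1 lbf = 4.4482216 N, so 5.493 lbf = 5.493 * 4.4482216 = 24.434081 N. Sum: 3.192 + 24.434081 = 27.626081 N. 1 kgf = 9.80665 N, so 27.626081 N = 27.626081 / 9.80665 = 2.8170763 kgf ≈ 2.817 kgf (4 s.f.).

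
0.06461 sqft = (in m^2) 1 sqft = 0.09290304 m^2, so 0.06461 sqft = 0.06461 * 0.09290304 = 0.0060024654 m^2. Result: 0.0060024654 m^2 ≈ 0.006002 m^2 (4 s.f.). Final answer: 0.006002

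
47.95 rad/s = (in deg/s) 2747. Check: 1 deg/s = 0.017453293 rad/s, so 47.95 rad/s = 47.95 / 0.017453293 = 2747.3326 deg/s ≈ 2747 deg/s (4 s.f.).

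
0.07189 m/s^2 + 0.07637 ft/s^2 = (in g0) 0.009704. Check: 0.07189 m/s^2 is already in m/s^2. 1 ft/s^2 = 0.3048 m/s^2, so 0.07637 ft/s^2 = 0.07637 * 0.3048 = 0.023277576 m/s^2. Sum: 0.07189 + 0.023277576 = 0.095167576 m/s^2. 1 g0 = 9.80665 m/s^2, so 0.095167576 m/s^2 = 0.095167576 / 9.80665 = 0.009704392 g0 ≈ 0.009704 g0 (4 s.f.).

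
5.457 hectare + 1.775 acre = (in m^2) 1 hectare = 10000 m^2, so 5.457 hectare = 5.457 * 10000 = 54570 m^2. 1 acre = 4046.8564 m^2, so 1.775 acre = 1.775 * 4046.8564 = 7183.1701 m^2. Sum: 54570 + 7183.1701 = 61753.17 m^2. Result: 61753.17 m^2 ≈ 6.175e+04 m^2 (4 s.f.). Final answer: 6.175e+04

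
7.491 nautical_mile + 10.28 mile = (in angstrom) 1 nautical_mile = 1852 m, so 7.491 nautical_mile = 7.491 * 1852 = 13873.332 m. 1 mile = 1609.344 m, so 10.28 mile = 10.28 * 1609.344 = 16544.056 m. Sum: 13873.332 + 16544.056 = 30417.388 m. 1 angstrom = 1e-10 m, so 30417.388 m = 30417.388 / 1e-10 = 3.0417388e+14 angstrom ≈ 3.042e+14 angstrom (4 s.f.). Final answer: 3.042e+14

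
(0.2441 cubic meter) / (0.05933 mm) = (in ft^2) 0.2441 cubic meter = 0.2441 m^3. 1 mm = 0.001 m, so 0.05933 mm = 0.05933 * 0.001 = 5.933e-05 m. Combine: 0.2441 m^3 / 5.933e-05 m = 4114.2761 m^2. 1 ft^2 = 0.09290304 m^2, so 4114.2761 m^2 = 4114.2761 / 0.09290304 = 44285.699 ft^2 ≈ 4.429e+04 ft^2 (4 s.f.). Final answer: 4.429e+04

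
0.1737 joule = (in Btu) 0.0001646. Check: 0.1737 joule = 0.1737 J. 1 Btu = 1055.0559 J, so 0.1737 J = 0.1737 / 1055.0559 = 0.00016463583 Btu ≈ 0.0001646 Btu (4 s.f.).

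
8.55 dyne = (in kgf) 8.719e-06. Check: 1 dyne = 1e-05 N, so 8.55 dyne = 8.55 * 1e-05 = 8.55e-05 N. 1 kgf = 9.80665 N, so 8.55e-05 N = 8.55e-05 / 9.80665 = 8.7185736e-06 kgf ≈ 8.719e-06 kgf (4 s.f.).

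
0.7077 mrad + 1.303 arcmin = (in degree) 1 mrad = 0.001 rad, so 0.7077 mrad = 0.7077 * 0.001 = 0.0007077 rad. 1 arcmin = 0.00029088821 rad, so 1.303 arcmin = 1.303 * 0.00029088821 = 0.00037902734 rad. Sum: 0.0007077 + 0.00037902734 = 0.0010867273 rad. 1 degree = 0.017453293 rad, so 0.0010867273 rad = 0.0010867273 / 0.017453293 = 0.06226489 degree ≈ 0.06226 degree (4 s.f.). Final answer: 0.06226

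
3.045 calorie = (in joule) 12.74. Check: 1 calorie = 4.184 J, so 3.045 calorie = 3.045 * 4.184 = 12.74028 J. 12.74028 J = 12.74028 joule ≈ 12.74 joule (4 s.f.).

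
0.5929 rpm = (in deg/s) 3.557. Check: 1 rpm = 0.10471976 rad/s, so 0.5929 rpm = 0.5929 * 0.10471976 = 0.062088343 rad/s. 1 deg/s = 0.017453293 rad/s, so 0.062088343 rad/s = 0.062088343 / 0.017453293 = 3.5574 deg/s ≈ 3.557 deg/s (4 s.f.).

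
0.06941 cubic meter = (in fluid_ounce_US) 2347. Check: 0.06941 cubic meter = 0.06941 m^3. 1 fluid_ounce_US = 2.957353e-05 m^3, so 0.06941 m^3 = 0.06941 / 2.957353e-05 = 2347.0313 fluid_ounce_US ≈ 2347 fluid_ounce_US (4 s.f.).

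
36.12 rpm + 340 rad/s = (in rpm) 1 rpm = 0.10471976 rad/s, so 36.12 rpm = 36.12 * 0.10471976 = 3.7824776 rad/s. 340 rad/s is already in rad/s. Sum: 3.7824776 + 340 = 343.78248 rad/s. 1 rpm = 0.10471976 rad/s, so 343.78248 rad/s = 343.78248 / 0.10471976 = 3282.8808 rpm ≈ 3283 rpm (4 s.f.). Final answer: 3283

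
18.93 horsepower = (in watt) 1.412e+04. Check: 1 horsepower = 745.69987 W, so 18.93 horsepower = 18.93 * 745.69987 = 14116.099 W. 14116.099 W = 14116.099 watt ≈ 1.412e+04 watt (4 s.f.).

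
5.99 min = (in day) 1 min = 60 s, so 5.99 min = 5.99 * 60 = 359.4 s. 1 day = 86400 s, so 359.4 s = 359.4 / 86400 = 0.0041597222 day ≈ 0.00416 day (4 s.f.). Final answer: 0.00416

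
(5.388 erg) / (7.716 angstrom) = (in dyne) 6.983e+07. Check: 1 erg = 1e-07 J, so 5.388 erg = 5.388 * 1e-07 = 5.388e-07 J. 1 angstrom = 1e-10 m, so 7.716 angstrom = 7.716 * 1e-10 = 7.716e-10 m. Combine: 5.388e-07 J / 7.716e-10 m = 698.28927 N. 1 dyne = 1e-05 N, so 698.28927 N = 698.28927 / 1e-05 = 69828927 dyne ≈ 6.983e+07 dyne (4 s.f.).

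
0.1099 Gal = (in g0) 0.0001121. Check: 1 Gal = 0.01 m/s^2, so 0.1099 Gal = 0.1099 * 0.01 = 0.001099 m/s^2. 1 g0 = 9.80665 m/s^2, so 0.001099 m/s^2 = 0.001099 / 9.80665 = 0.00011206681 g0 ≈ 0.0001121 g0 (4 s.f.).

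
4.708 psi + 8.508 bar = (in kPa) 883.3. Check: 1 psi = 6894.7573 Pa, so 4.708 psi = 4.708 * 6894.7573 = 32460.517 Pa. 1 bar = 100000 Pa, so 8.508 bar = 8.508 * 100000 = 850800 Pa. Sum: 32460.517 + 850800 = 883260.52 Pa. 1 kPa = 1000 Pa, so 883260.52 Pa = 883260.52 / 1000 = 883.26052 kPa ≈ 883.3 kPa (4 s.f.).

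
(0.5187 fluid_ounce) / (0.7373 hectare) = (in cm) 2.081e-07. Check: 1 fluid_ounce = 2.957353e-05 m^3, so 0.5187 fluid_ounce = 0.5187 * 2.957353e-05 = 1.533979e-05 m^3. 1 hectare = 10000 m^2, so 0.7373 hectare = 0.7373 * 10000 = 7373 m^2. Combine: 1.533979e-05 m^3 / 7373 m^2 = 2.0805357e-09 m. 1 cm = 0.01 m, so 2.0805357e-09 m = 2.0805357e-09 / 0.01 = 2.0805357e-07 cm ≈ 2.081e-07 cm (4 s.f.).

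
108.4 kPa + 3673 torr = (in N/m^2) 1 kPa = 1000 Pa, so 108.4 kPa = 108.4 * 1000 = 108400 Pa. 1 torr = 133.32237 Pa, so 3673 torr = 3673 * 133.32237 = 489693.06 Pa. Sum: 108400 + 489693.06 = 598093.06 Pa. 598093.06 Pa = 598093.06 N/m^2 ≈ 5.981e+05 N/m^2 (4 s.f.). Final answer: 5.981e+05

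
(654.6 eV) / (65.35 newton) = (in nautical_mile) 1 eV = 1.6021766e-19 J, so 654.6 eV = 654.6 * 1.6021766e-19 = 1.0487848e-16 J. 65.35 newton = 65.35 N. Combine: 1.0487848e-16 J / 65.35 N = 1.6048735e-18 m. 1 nautical_mile = 1852 m, so 1.6048735e-18 m = 1.6048735e-18 / 1852 = 8.6656236e-22 nautical_mile ≈ 8.666e-22 nautical_mile (4 s.f.). Final answer: 8.666e-22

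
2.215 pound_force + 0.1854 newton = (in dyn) 1.004e+06. Check: 1 pound_force = 4.4482216 N, so 2.215 pound_force = 2.215 * 4.4482216 = 9.8528109 N. 0.1854 newton = 0.1854 N. Sum: 9.8528109 + 0.1854 = 10.038211 N. 1 dyn = 1e-05 N, so 10.038211 N = 10.038211 / 1e-05 = 1003821.1 dyn ≈ 1.004e+06 dyn (4 s.f.).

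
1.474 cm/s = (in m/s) 1 cm/s = 0.01 m/s, so 1.474 cm/s = 1.474 * 0.01 = 0.01474 m/s. Result: 0.01474 m/s. Final answer: 0.01474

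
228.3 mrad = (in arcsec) 4.709e+04. Check: 1 mrad = 0.001 rad, so 228.3 mrad = 228.3 * 0.001 = 0.2283 rad. 1 arcsec = 4.8481368e-06 rad, so 0.2283 rad = 0.2283 / 4.8481368e-06 = 47090.255 arcsec ≈ 4.709e+04 arcsec (4 s.f.).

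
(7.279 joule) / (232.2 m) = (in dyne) 3135. Check: 7.279 joule = 7.279 J. 232.2 m is already in m. Combine: 7.279 J / 232.2 m = 0.031347976 N. 1 dyne = 1e-05 N, so 0.031347976 N = 0.031347976 / 1e-05 = 3134.7976 dyne ≈ 3135 dyne (4 s.f.).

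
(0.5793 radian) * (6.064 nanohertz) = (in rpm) 3.355e-08. Check: 0.5793 radian = 0.5793 rad. 1 nanohertz = 1e-09 Hz, so 6.064 nanohertz = 6.064 * 1e-09 = 6.064e-09 Hz. Combine: 0.5793 rad * 6.064e-09 Hz = 3.5128752e-09 rad/s. 1 rpm = 0.10471976 rad/s, so 3.5128752e-09 rad/s = 3.5128752e-09 / 0.10471976 = 3.3545487e-08 rpm ≈ 3.355e-08 rpm (4 s.f.).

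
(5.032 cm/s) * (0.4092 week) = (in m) 1 cm/s = 0.01 m/s, so 5.032 cm/s = 5.032 * 0.01 = 0.05032 m/s. 1 week = 604800 s, so 0.4092 week = 0.4092 * 604800 = 247484.16 s. Combine: 0.05032 m/s * 247484.16 s = 12453.403 m. Result: 12453.403 m ≈ 1.245e+04 m (4 s.f.). Final answer: 1.245e+04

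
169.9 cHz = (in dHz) 16.99. Check: 1 cHz = 0.01 Hz, so 169.9 cHz = 169.9 * 0.01 = 1.699 Hz. 1 dHz = 0.1 Hz, so 1.699 Hz = 1.699 / 0.1 = 16.99 dHz.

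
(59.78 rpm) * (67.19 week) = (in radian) 1 rpm = 0.10471976 rad/s, so 59.78 rpm = 59.78 * 0.10471976 = 6.260147 rad/s. 1 week = 604800 s, so 67.19 week = 67.19 * 604800 = 40636512 s. Combine: 6.260147 rad/s * 40636512 s = 2.5439054e+08 rad. 2.5439054e+08 rad = 2.5439054e+08 radian ≈ 2.544e+08 radian (4 s.f.). Final answer: 2.544e+08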